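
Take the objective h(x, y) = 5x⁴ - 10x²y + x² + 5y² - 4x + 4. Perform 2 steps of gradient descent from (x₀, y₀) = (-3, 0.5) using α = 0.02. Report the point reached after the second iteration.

∇h = (20x³ - 20xy + 2x - 4, -10x² + 10y)
(x₁, y₁) = (-3, 0.5) − 0.02·(-520, -85) = (7.4, 2.2)
(x₂, y₂) = (7.4, 2.2) − 0.02·(7789.68, -525.6) = (-148.3936, 12.712)

(-148.3936, 12.712)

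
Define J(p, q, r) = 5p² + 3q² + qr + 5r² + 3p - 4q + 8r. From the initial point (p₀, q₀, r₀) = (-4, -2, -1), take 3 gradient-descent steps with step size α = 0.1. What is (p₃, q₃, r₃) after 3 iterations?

(-0.3, 0.613, -0.834)

∇J = (10p + 3, 6q + r - 4, q + 10r + 8)
Step 1: at (-4, -2, -1), ∇J = (-37, -17, -4) → (-4, -2, -1) − 0.1·(-37, -17, -4) = (-0.3, -0.3, -0.6)
Step 2: at (-0.3, -0.3, -0.6), ∇J = (0, -6.4, 1.7) → (-0.3, -0.3, -0.6) − 0.1·(0, -6.4, 1.7) = (-0.3, 0.34, -0.77)
Step 3: at (-0.3, 0.34, -0.77), ∇J = (0, -2.73, 0.64) → (-0.3, 0.34, -0.77) − 0.1·(0, -2.73, 0.64) = (-0.3, 0.613, -0.834)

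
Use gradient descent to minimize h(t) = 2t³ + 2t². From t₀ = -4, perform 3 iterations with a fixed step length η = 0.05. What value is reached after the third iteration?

-217.088

h′(t) = 6t² + 4t
t₁ = -4 − 0.05·80 = -8
t₂ = -8 − 0.05·352 = -25.6
t₃ = -25.6 − 0.05·3829.76 = -217.088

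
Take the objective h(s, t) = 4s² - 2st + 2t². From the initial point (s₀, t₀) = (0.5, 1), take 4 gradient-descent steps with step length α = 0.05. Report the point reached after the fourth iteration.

(0.22105, 0.5135)

∇h = (8s - 2t, -2s + 4t)
Step 1: at (0.5, 1), ∇h = (2, 3) → (0.5, 1) − 0.05·(2, 3) = (0.4, 0.85)
Step 2: at (0.4, 0.85), ∇h = (1.5, 2.6) → (0.4, 0.85) − 0.05·(1.5, 2.6) = (0.325, 0.72)
Step 3: at (0.325, 0.72), ∇h = (1.16, 2.23) → (0.325, 0.72) − 0.05·(1.16, 2.23) = (0.267, 0.6085)
Step 4: at (0.267, 0.6085), ∇h = (0.919, 1.9) → (0.267, 0.6085) − 0.05·(0.919, 1.9) = (0.22105, 0.5135)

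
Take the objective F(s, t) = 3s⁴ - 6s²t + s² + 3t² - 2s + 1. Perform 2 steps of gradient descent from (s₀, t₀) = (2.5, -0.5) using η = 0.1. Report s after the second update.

∇F = (12s³ - 12st + 2s - 2, -6s² + 6t)
(s₁, t₁) = (2.5, -0.5) − 0.1·(205.5, -40.5) = (-18.05, 3.55)
(s₂, t₂) = (-18.05, 3.55) − 0.1·(-69837.9915, -1933.515) = (6965.74915, 196.9015)
s = 6965.74915

6965.74915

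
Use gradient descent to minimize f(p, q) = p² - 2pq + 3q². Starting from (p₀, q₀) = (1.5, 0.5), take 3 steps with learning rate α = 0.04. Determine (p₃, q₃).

(1.278176, 0.482848)

∇f = (2p - 2q, -2p + 6q)
Step 1: at (1.5, 0.5), ∇f = (2, 0) → (1.5, 0.5) − 0.04·(2, 0) = (1.42, 0.5)
Step 2: at (1.42, 0.5), ∇f = (1.84, 0.16) → (1.42, 0.5) − 0.04·(1.84, 0.16) = (1.3464, 0.4936)
Step 3: at (1.3464, 0.4936), ∇f = (1.7056, 0.2688) → (1.3464, 0.4936) − 0.04·(1.7056, 0.2688) = (1.278176, 0.482848)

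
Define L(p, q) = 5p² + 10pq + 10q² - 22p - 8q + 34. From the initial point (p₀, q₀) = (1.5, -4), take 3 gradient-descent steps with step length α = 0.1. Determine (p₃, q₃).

(10.9, 10.6)

∇L = (10p + 10q - 22, 10p + 20q - 8)
(p₁, q₁) = (1.5, -4) − 0.1·(-47, -73) = (6.2, 3.3)
(p₂, q₂) = (6.2, 3.3) − 0.1·(73, 120) = (-1.1, -8.7)
(p₃, q₃) = (-1.1, -8.7) − 0.1·(-120, -193) = (10.9, 10.6)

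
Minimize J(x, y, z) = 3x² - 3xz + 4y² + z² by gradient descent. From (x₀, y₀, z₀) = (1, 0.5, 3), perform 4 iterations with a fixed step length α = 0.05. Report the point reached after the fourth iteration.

(1.28865625, 0.0648, 2.57476875)

∇J = (6x - 3z, 8y, -3x + 2z)
Step 1: at (1, 0.5, 3), ∇J = (-3, 4, 3) → (1, 0.5, 3) − 0.05·(-3, 4, 3) = (1.15, 0.3, 2.85)
Step 2: at (1.15, 0.3, 2.85), ∇J = (-1.65, 2.4, 2.25) → (1.15, 0.3, 2.85) − 0.05·(-1.65, 2.4, 2.25) = (1.2325, 0.18, 2.7375)
Step 3: at (1.2325, 0.18, 2.7375), ∇J = (-0.8175, 1.44, 1.7775) → (1.2325, 0.18, 2.7375) − 0.05·(-0.8175, 1.44, 1.7775) = (1.273375, 0.108, 2.648625)
Step 4: at (1.273375, 0.108, 2.648625), ∇J = (-0.305625, 0.864, 1.477125) → (1.273375, 0.108, 2.648625) − 0.05·(-0.305625, 0.864, 1.477125) = (1.28865625, 0.0648, 2.57476875)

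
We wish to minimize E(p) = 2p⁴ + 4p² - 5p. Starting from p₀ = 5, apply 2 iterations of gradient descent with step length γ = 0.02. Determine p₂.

E′(p) = 8p³ + 8p - 5
p₁ = 5 − 0.02·1035 = -15.7
p₂ = -15.7 − 0.02·(-31089.744) = 606.09488

606.09488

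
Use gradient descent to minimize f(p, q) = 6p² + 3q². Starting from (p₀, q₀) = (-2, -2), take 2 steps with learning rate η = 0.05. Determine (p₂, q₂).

∇f = (12p, 6q)
Step 1: at (-2, -2), ∇f = (-24, -12) → (-2, -2) − 0.05·(-24, -12) = (-0.8, -1.4)
Step 2: at (-0.8, -1.4), ∇f = (-9.6, -8.4) → (-0.8, -1.4) − 0.05·(-9.6, -8.4) = (-0.32, -0.98)

(-0.32, -0.98)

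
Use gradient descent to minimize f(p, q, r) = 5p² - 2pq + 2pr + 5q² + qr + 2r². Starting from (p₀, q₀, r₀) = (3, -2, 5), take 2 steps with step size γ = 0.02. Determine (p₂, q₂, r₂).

∇f = (10p - 2q + 2r, -2p + 10q + r, 2p + q + 4r)
Step 1: at (3, -2, 5), ∇f = (44, -21, 24) → (3, -2, 5) − 0.02·(44, -21, 24) = (2.12, -1.58, 4.52)
Step 2: at (2.12, -1.58, 4.52), ∇f = (33.4, -15.52, 20.74) → (2.12, -1.58, 4.52) − 0.02·(33.4, -15.52, 20.74) = (1.452, -1.2696, 4.1052)

(1.452, -1.2696, 4.1052)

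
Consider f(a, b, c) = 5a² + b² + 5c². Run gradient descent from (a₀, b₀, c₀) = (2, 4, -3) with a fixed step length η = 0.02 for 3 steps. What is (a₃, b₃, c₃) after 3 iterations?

∇f = (10a, 2b, 10c)
Step 1: at (2, 4, -3), ∇f = (20, 8, -30) → (2, 4, -3) − 0.02·(20, 8, -30) = (1.6, 3.84, -2.4)
Step 2: at (1.6, 3.84, -2.4), ∇f = (16, 7.68, -24) → (1.6, 3.84, -2.4) − 0.02·(16, 7.68, -24) = (1.28, 3.6864, -1.92)
Step 3: at (1.28, 3.6864, -1.92), ∇f = (12.8, 7.3728, -19.2) → (1.28, 3.6864, -1.92) − 0.02·(12.8, 7.3728, -19.2) = (1.024, 3.538944, -1.536)

(1.024, 3.538944, -1.536)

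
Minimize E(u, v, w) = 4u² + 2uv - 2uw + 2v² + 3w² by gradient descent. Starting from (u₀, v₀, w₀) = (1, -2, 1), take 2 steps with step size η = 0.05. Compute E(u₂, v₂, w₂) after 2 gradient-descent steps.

∇E = (8u + 2v - 2w, 2u + 4v, -2u + 6w)
Step 1: at (1, -2, 1), ∇E = (2, -6, 4) → (1, -2, 1) − 0.05·(2, -6, 4) = (0.9, -1.7, 0.8)
Step 2: at (0.9, -1.7, 0.8), ∇E = (2.2, -5, 3) → (0.9, -1.7, 0.8) − 0.05·(2.2, -5, 3) = (0.79, -1.45, 0.65)
E(0.79, -1.45, 0.65) = 4.6509

4.6509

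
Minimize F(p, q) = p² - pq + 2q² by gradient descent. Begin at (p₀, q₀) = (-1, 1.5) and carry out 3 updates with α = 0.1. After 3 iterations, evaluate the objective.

∇F = (2p - q, -p + 4q)
(p₁, q₁) = (-1, 1.5) − 0.1·(-3.5, 7) = (-0.65, 0.8)
(p₂, q₂) = (-0.65, 0.8) − 0.1·(-2.1, 3.85) = (-0.44, 0.415)
(p₃, q₃) = (-0.44, 0.415) − 0.1·(-1.295, 2.1) = (-0.3105, 0.205)
F(-0.3105, 0.205) = 0.24411275

0.24411275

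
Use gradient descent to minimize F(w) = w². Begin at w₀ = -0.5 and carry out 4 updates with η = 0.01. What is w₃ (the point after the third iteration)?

F′(w) = 2w
w₁ = -0.5 − 0.01·(-1) = -0.49
w₂ = -0.49 − 0.01·(-0.98) = -0.4802
w₃ = -0.4802 − 0.01·(-0.9604) = -0.470596

-0.470596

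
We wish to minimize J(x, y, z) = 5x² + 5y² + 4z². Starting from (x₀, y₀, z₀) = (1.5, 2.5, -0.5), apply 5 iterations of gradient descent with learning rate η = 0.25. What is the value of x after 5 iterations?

-11.390625

∇J = (10x, 10y, 8z)
Step 1: at (1.5, 2.5, -0.5), ∇J = (15, 25, -4) → (1.5, 2.5, -0.5) − 0.25·(15, 25, -4) = (-2.25, -3.75, 0.5)
Step 2: at (-2.25, -3.75, 0.5), ∇J = (-22.5, -37.5, 4) → (-2.25, -3.75, 0.5) − 0.25·(-22.5, -37.5, 4) = (3.375, 5.625, -0.5)
Step 3: at (3.375, 5.625, -0.5), ∇J = (33.75, 56.25, -4) → (3.375, 5.625, -0.5) − 0.25·(33.75, 56.25, -4) = (-5.0625, -8.4375, 0.5)
Step 4: at (-5.0625, -8.4375, 0.5), ∇J = (-50.625, -84.375, 4) → (-5.0625, -8.4375, 0.5) − 0.25·(-50.625, -84.375, 4) = (7.59375, 12.65625, -0.5)
Step 5: at (7.59375, 12.65625, -0.5), ∇J = (75.9375, 126.5625, -4) → (7.59375, 12.65625, -0.5) − 0.25·(75.9375, 126.5625, -4) = (-11.390625, -18.984375, 0.5)
x = -11.390625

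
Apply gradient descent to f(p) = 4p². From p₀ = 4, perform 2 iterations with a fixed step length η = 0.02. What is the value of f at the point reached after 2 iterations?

31.86376704

f′(p) = 8p
Step 1: f′(4) = 32; p₁ = 4 − 0.02·32 = 3.36
Step 2: f′(3.36) = 26.88; p₂ = 3.36 − 0.02·26.88 = 2.8224
f(2.8224) = 31.86376704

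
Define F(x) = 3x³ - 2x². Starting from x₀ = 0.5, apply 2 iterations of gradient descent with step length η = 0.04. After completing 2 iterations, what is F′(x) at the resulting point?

0.162747675664

F′(x) = 9x² - 4x
Step 1: F′(0.5) = 0.25; x₁ = 0.5 − 0.04·0.25 = 0.49
Step 2: F′(0.49) = 0.2009; x₂ = 0.49 − 0.04·0.2009 = 0.481964
F′(x) at (0.481964) = 0.162747675664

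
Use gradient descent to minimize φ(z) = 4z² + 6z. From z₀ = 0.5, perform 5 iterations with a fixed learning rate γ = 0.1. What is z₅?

-0.7496

φ′(z) = 8z + 6
Step 1: φ′(0.5) = 10; z₁ = 0.5 − 0.1·10 = -0.5
Step 2: φ′(-0.5) = 2; z₂ = -0.5 − 0.1·2 = -0.7
Step 3: φ′(-0.7) = 0.4; z₃ = -0.7 − 0.1·0.4 = -0.74
Step 4: φ′(-0.74) = 0.08; z₄ = -0.74 − 0.1·0.08 = -0.748
Step 5: φ′(-0.748) = 0.016; z₅ = -0.748 − 0.1·0.016 = -0.7496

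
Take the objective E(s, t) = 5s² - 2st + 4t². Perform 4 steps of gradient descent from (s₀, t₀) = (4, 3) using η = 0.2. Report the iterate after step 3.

∇E = (10s - 2t, -2s + 8t)
Step 1: at (4, 3), ∇E = (34, 16) → (4, 3) − 0.2·(34, 16) = (-2.8, -0.2)
Step 2: at (-2.8, -0.2), ∇E = (-27.6, 4) → (-2.8, -0.2) − 0.2·(-27.6, 4) = (2.72, -1)
Step 3: at (2.72, -1), ∇E = (29.2, -13.44) → (2.72, -1) − 0.2·(29.2, -13.44) = (-3.12, 1.688)

(-3.12, 1.688)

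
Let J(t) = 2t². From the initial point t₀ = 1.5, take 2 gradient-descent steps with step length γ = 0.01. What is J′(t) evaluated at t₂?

J′(t) = 4t
Step 1: J′(1.5) = 6; t₁ = 1.5 − 0.01·6 = 1.44
Step 2: J′(1.44) = 5.76; t₂ = 1.44 − 0.01·5.76 = 1.3824
J′(t) at (1.3824) = 5.5296

5.5296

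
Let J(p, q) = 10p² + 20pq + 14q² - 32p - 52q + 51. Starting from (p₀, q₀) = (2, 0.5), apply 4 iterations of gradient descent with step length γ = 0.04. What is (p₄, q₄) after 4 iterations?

∇J = (20p + 20q - 32, 20p + 28q - 52)
Step 1: at (2, 0.5), ∇J = (18, 2) → (2, 0.5) − 0.04·(18, 2) = (1.28, 0.42)
Step 2: at (1.28, 0.42), ∇J = (2, -14.64) → (1.28, 0.42) − 0.04·(2, -14.64) = (1.2, 1.0056)
Step 3: at (1.2, 1.0056), ∇J = (12.112, 0.1568) → (1.2, 1.0056) − 0.04·(12.112, 0.1568) = (0.71552, 0.999328)
Step 4: at (0.71552, 0.999328), ∇J = (2.29696, -9.708416) → (0.71552, 0.999328) − 0.04·(2.29696, -9.708416) = (0.6236416, 1.38766464)

(0.6236416, 1.38766464)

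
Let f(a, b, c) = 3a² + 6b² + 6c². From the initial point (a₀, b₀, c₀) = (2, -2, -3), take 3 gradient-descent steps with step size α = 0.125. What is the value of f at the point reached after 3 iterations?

∇f = (6a, 12b, 12c)
(a₁, b₁, c₁) = (2, -2, -3) − 0.125·(12, -24, -36) = (0.5, 1, 1.5)
(a₂, b₂, c₂) = (0.5, 1, 1.5) − 0.125·(3, 12, 18) = (0.125, -0.5, -0.75)
(a₃, b₃, c₃) = (0.125, -0.5, -0.75) − 0.125·(0.75, -6, -9) = (0.03125, 0.25, 0.375)
f(0.03125, 0.25, 0.375) = 1.2216796875

1.2216796875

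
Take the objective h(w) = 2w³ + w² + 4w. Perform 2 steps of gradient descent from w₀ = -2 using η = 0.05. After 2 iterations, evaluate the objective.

-452.431663616

h′(w) = 6w² + 2w + 4
Step 1: h′(-2) = 24; w₁ = -2 − 0.05·24 = -3.2
Step 2: h′(-3.2) = 59.04; w₂ = -3.2 − 0.05·59.04 = -6.152
h(-6.152) = -452.431663616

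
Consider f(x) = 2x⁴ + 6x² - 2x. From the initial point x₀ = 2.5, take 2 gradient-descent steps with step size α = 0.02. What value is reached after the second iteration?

f′(x) = 8x³ + 12x - 2
x₁ = 2.5 − 0.02·153 = -0.56
x₂ = -0.56 − 0.02·(-10.124928) = -0.35750144

-0.35750144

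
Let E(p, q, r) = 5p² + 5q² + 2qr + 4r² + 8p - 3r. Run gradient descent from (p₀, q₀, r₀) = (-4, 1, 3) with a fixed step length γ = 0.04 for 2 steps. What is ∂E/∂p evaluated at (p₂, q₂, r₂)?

∇E = (10p + 8, 10q + 2r, 2q + 8r - 3)
(p₁, q₁, r₁) = (-4, 1, 3) − 0.04·(-32, 16, 23) = (-2.72, 0.36, 2.08)
(p₂, q₂, r₂) = (-2.72, 0.36, 2.08) − 0.04·(-19.2, 7.76, 14.36) = (-1.952, 0.0496, 1.5056)
∂E/∂p at (-1.952, 0.0496, 1.5056) = -11.52

-11.52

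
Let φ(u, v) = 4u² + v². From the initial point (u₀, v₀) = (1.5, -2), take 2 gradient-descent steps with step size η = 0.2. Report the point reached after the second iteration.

∇φ = (8u, 2v)
Step 1: at (1.5, -2), ∇φ = (12, -4) → (1.5, -2) − 0.2·(12, -4) = (-0.9, -1.2)
Step 2: at (-0.9, -1.2), ∇φ = (-7.2, -2.4) → (-0.9, -1.2) − 0.2·(-7.2, -2.4) = (0.54, -0.72)

(0.54, -0.72)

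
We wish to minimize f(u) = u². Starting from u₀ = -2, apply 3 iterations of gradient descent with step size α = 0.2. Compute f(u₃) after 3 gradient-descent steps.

f′(u) = 2u
Step 1: f′(-2) = -4; u₁ = -2 − 0.2·(-4) = -1.2
Step 2: f′(-1.2) = -2.4; u₂ = -1.2 − 0.2·(-2.4) = -0.72
Step 3: f′(-0.72) = -1.44; u₃ = -0.72 − 0.2·(-1.44) = -0.432
f(-0.432) = 0.186624

0.186624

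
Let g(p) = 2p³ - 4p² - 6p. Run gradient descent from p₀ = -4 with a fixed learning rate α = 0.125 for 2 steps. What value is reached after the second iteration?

g′(p) = 6p² - 8p - 6
p₁ = -4 − 0.125·122 = -19.25
p₂ = -19.25 − 0.125·2371.375 = -315.671875

-315.671875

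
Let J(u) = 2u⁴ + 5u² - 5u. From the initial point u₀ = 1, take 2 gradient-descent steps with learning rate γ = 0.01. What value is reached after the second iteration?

0.78031976

J′(u) = 8u³ + 10u - 5
Step 1: J′(1) = 13; u₁ = 1 − 0.01·13 = 0.87
Step 2: J′(0.87) = 8.968024; u₂ = 0.87 − 0.01·8.968024 = 0.78031976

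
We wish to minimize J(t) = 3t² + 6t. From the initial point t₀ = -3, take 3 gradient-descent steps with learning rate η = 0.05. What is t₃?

-1.686

J′(t) = 6t + 6
t₁ = -3 − 0.05·(-12) = -2.4
t₂ = -2.4 − 0.05·(-8.4) = -1.98
t₃ = -1.98 − 0.05·(-5.88) = -1.686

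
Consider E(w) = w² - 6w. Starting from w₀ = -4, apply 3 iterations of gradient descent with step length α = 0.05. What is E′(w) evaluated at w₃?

-10.206

E′(w) = 2w - 6
w₁ = -4 − 0.05·(-14) = -3.3
w₂ = -3.3 − 0.05·(-12.6) = -2.67
w₃ = -2.67 − 0.05·(-11.34) = -2.103
E′(w) at (-2.103) = -10.206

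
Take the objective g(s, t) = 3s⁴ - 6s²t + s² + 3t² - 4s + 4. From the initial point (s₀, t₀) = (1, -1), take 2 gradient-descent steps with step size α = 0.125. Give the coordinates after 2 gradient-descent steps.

∇g = (12s³ - 12st + 2s - 4, -6s² + 6t)
(s₁, t₁) = (1, -1) − 0.125·(22, -12) = (-1.75, 0.5)
(s₂, t₂) = (-1.75, 0.5) − 0.125·(-61.3125, -15.375) = (5.9140625, 2.421875)

(5.9140625, 2.421875)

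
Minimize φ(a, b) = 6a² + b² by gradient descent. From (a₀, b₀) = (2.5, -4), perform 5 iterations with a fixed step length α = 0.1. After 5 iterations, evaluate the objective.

1.7179907584

∇φ = (12a, 2b)
Step 1: at (2.5, -4), ∇φ = (30, -8) → (2.5, -4) − 0.1·(30, -8) = (-0.5, -3.2)
Step 2: at (-0.5, -3.2), ∇φ = (-6, -6.4) → (-0.5, -3.2) − 0.1·(-6, -6.4) = (0.1, -2.56)
Step 3: at (0.1, -2.56), ∇φ = (1.2, -5.12) → (0.1, -2.56) − 0.1·(1.2, -5.12) = (-0.02, -2.048)
Step 4: at (-0.02, -2.048), ∇φ = (-0.24, -4.096) → (-0.02, -2.048) − 0.1·(-0.24, -4.096) = (0.004, -1.6384)
Step 5: at (0.004, -1.6384), ∇φ = (0.048, -3.2768) → (0.004, -1.6384) − 0.1·(0.048, -3.2768) = (-0.0008, -1.31072)
φ(-0.0008, -1.31072) = 1.7179907584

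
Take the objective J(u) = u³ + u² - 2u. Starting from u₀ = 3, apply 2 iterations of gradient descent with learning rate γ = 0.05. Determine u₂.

J′(u) = 3u² + 2u - 2
u₁ = 3 − 0.05·31 = 1.45
u₂ = 1.45 − 0.05·7.2075 = 1.089625

1.089625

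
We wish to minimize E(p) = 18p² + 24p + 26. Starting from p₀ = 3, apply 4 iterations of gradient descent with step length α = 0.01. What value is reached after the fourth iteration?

E′(p) = 36p + 24
p₁ = 3 − 0.01·132 = 1.68
p₂ = 1.68 − 0.01·84.48 = 0.8352
p₃ = 0.8352 − 0.01·54.0672 = 0.294528
p₄ = 0.294528 − 0.01·34.603008 = -0.05150208

-0.05150208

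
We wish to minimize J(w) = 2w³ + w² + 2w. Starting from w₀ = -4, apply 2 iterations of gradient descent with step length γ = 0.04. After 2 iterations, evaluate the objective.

J′(w) = 6w² + 2w + 2
w₁ = -4 − 0.04·90 = -7.6
w₂ = -7.6 − 0.04·333.36 = -20.9344
J(-20.9344) = -17952.583755399168

-17952.583755399168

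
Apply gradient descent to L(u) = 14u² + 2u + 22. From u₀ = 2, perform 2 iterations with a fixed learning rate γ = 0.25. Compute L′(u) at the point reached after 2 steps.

2088

L′(u) = 28u + 2
u₁ = 2 − 0.25·58 = -12.5
u₂ = -12.5 − 0.25·(-348) = 74.5
L′(u) at (74.5) = 2088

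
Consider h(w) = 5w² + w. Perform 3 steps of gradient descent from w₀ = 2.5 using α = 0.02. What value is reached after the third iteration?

1.2312

h′(w) = 10w + 1
Step 1: h′(2.5) = 26; w₁ = 2.5 − 0.02·26 = 1.98
Step 2: h′(1.98) = 20.8; w₂ = 1.98 − 0.02·20.8 = 1.564
Step 3: h′(1.564) = 16.64; w₃ = 1.564 − 0.02·16.64 = 1.2312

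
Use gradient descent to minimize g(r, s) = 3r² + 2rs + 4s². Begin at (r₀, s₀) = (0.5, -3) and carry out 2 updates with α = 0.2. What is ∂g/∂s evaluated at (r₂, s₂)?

-12.92

∇g = (6r + 2s, 2r + 8s)
Step 1: at (0.5, -3), ∇g = (-3, -23) → (0.5, -3) − 0.2·(-3, -23) = (1.1, 1.6)
Step 2: at (1.1, 1.6), ∇g = (9.8, 15) → (1.1, 1.6) − 0.2·(9.8, 15) = (-0.86, -1.4)
∂g/∂s at (-0.86, -1.4) = -12.92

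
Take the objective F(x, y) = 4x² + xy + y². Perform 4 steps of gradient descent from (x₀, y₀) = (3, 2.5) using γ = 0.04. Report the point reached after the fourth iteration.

∇F = (8x + y, x + 2y)
(x₁, y₁) = (3, 2.5) − 0.04·(26.5, 8) = (1.94, 2.18)
(x₂, y₂) = (1.94, 2.18) − 0.04·(17.7, 6.3) = (1.232, 1.928)
(x₃, y₃) = (1.232, 1.928) − 0.04·(11.784, 5.088) = (0.76064, 1.72448)
(x₄, y₄) = (0.76064, 1.72448) − 0.04·(7.8096, 4.2096) = (0.448256, 1.556096)

(0.448256, 1.556096)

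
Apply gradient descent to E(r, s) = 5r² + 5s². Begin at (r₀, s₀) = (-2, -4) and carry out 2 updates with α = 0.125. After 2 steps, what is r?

∇E = (10r, 10s)
(r₁, s₁) = (-2, -4) − 0.125·(-20, -40) = (0.5, 1)
(r₂, s₂) = (0.5, 1) − 0.125·(5, 10) = (-0.125, -0.25)
r = -0.125

-0.125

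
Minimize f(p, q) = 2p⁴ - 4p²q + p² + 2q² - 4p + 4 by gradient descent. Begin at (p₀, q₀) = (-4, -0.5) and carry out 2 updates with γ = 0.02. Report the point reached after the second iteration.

(-42.80896, 4.4536)

∇f = (8p³ - 8pq + 2p - 4, -4p² + 4q)
Step 1: at (-4, -0.5), ∇f = (-540, -66) → (-4, -0.5) − 0.02·(-540, -66) = (6.8, 0.82)
Step 2: at (6.8, 0.82), ∇f = (2480.448, -181.68) → (6.8, 0.82) − 0.02·(2480.448, -181.68) = (-42.80896, 4.4536)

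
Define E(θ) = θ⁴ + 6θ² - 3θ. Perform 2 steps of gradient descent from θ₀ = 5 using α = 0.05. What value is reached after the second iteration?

2377.109825

E′(θ) = 4θ³ + 12θ - 3
Step 1: E′(5) = 557; θ₁ = 5 − 0.05·557 = -22.85
Step 2: E′(-22.85) = -47999.1965; θ₂ = -22.85 − 0.05·(-47999.1965) = 2377.109825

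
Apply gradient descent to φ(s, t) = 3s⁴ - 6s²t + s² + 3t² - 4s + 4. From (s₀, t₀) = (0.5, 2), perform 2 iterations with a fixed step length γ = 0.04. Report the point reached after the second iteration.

∇φ = (12s³ - 12st + 2s - 4, -6s² + 6t)
(s₁, t₁) = (0.5, 2) − 0.04·(-13.5, 10.5) = (1.04, 1.58)
(s₂, t₂) = (1.04, 1.58) − 0.04·(-8.140032, 2.9904) = (1.36560128, 1.460384)

(1.36560128, 1.460384)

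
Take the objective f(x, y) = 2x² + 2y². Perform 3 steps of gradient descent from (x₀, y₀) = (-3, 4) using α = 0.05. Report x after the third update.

-1.536

∇f = (4x, 4y)
Step 1: at (-3, 4), ∇f = (-12, 16) → (-3, 4) − 0.05·(-12, 16) = (-2.4, 3.2)
Step 2: at (-2.4, 3.2), ∇f = (-9.6, 12.8) → (-2.4, 3.2) − 0.05·(-9.6, 12.8) = (-1.92, 2.56)
Step 3: at (-1.92, 2.56), ∇f = (-7.68, 10.24) → (-1.92, 2.56) − 0.05·(-7.68, 10.24) = (-1.536, 2.048)
x = -1.536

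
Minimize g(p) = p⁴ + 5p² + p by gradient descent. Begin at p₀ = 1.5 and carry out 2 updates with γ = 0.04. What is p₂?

0.14675712

g′(p) = 4p³ + 10p + 1
Step 1: g′(1.5) = 29.5; p₁ = 1.5 − 0.04·29.5 = 0.32
Step 2: g′(0.32) = 4.331072; p₂ = 0.32 − 0.04·4.331072 = 0.14675712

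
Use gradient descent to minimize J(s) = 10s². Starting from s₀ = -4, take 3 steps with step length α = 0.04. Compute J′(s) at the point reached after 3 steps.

-0.64

J′(s) = 20s
Step 1: J′(-4) = -80; s₁ = -4 − 0.04·(-80) = -0.8
Step 2: J′(-0.8) = -16; s₂ = -0.8 − 0.04·(-16) = -0.16
Step 3: J′(-0.16) = -3.2; s₃ = -0.16 − 0.04·(-3.2) = -0.032
J′(s) at (-0.032) = -0.64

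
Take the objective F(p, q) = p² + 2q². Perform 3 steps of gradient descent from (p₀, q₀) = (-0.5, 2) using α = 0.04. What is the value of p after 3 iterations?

-0.389344

∇F = (2p, 4q)
(p₁, q₁) = (-0.5, 2) − 0.04·(-1, 8) = (-0.46, 1.68)
(p₂, q₂) = (-0.46, 1.68) − 0.04·(-0.92, 6.72) = (-0.4232, 1.4112)
(p₃, q₃) = (-0.4232, 1.4112) − 0.04·(-0.8464, 5.6448) = (-0.389344, 1.185408)
p = -0.389344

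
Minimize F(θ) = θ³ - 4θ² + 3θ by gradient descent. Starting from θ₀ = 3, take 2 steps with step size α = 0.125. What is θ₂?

F′(θ) = 3θ² - 8θ + 3
Step 1: F′(3) = 6; θ₁ = 3 − 0.125·6 = 2.25
Step 2: F′(2.25) = 0.1875; θ₂ = 2.25 − 0.125·0.1875 = 2.2265625

2.2265625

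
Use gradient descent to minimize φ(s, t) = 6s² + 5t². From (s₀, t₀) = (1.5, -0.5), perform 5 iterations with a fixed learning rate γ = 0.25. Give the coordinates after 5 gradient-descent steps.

(-48, 3.796875)

∇φ = (12s, 10t)
Step 1: at (1.5, -0.5), ∇φ = (18, -5) → (1.5, -0.5) − 0.25·(18, -5) = (-3, 0.75)
Step 2: at (-3, 0.75), ∇φ = (-36, 7.5) → (-3, 0.75) − 0.25·(-36, 7.5) = (6, -1.125)
Step 3: at (6, -1.125), ∇φ = (72, -11.25) → (6, -1.125) − 0.25·(72, -11.25) = (-12, 1.6875)
Step 4: at (-12, 1.6875), ∇φ = (-144, 16.875) → (-12, 1.6875) − 0.25·(-144, 16.875) = (24, -2.53125)
Step 5: at (24, -2.53125), ∇φ = (288, -25.3125) → (24, -2.53125) − 0.25·(288, -25.3125) = (-48, 3.796875)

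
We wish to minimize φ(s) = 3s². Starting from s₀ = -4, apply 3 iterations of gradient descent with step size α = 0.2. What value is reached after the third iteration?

0.032

φ′(s) = 6s
s₁ = -4 − 0.2·(-24) = 0.8
s₂ = 0.8 − 0.2·4.8 = -0.16
s₃ = -0.16 − 0.2·(-0.96) = 0.032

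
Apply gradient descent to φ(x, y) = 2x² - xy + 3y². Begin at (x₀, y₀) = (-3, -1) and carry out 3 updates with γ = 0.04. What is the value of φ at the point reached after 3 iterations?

7.073153613824

∇φ = (4x - y, -x + 6y)
Step 1: at (-3, -1), ∇φ = (-11, -3) → (-3, -1) − 0.04·(-11, -3) = (-2.56, -0.88)
Step 2: at (-2.56, -0.88), ∇φ = (-9.36, -2.72) → (-2.56, -0.88) − 0.04·(-9.36, -2.72) = (-2.1856, -0.7712)
Step 3: at (-2.1856, -0.7712), ∇φ = (-7.9712, -2.4416) → (-2.1856, -0.7712) − 0.04·(-7.9712, -2.4416) = (-1.866752, -0.673536)
φ(-1.866752, -0.673536) = 7.073153613824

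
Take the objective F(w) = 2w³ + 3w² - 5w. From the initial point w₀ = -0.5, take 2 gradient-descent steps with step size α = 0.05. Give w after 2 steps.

0.1183125

F′(w) = 6w² + 6w - 5
w₁ = -0.5 − 0.05·(-6.5) = -0.175
w₂ = -0.175 − 0.05·(-5.86625) = 0.1183125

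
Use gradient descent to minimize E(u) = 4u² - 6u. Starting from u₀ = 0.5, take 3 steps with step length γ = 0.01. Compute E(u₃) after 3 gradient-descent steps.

-2.098411249664

E′(u) = 8u - 6
u₁ = 0.5 − 0.01·(-2) = 0.52
u₂ = 0.52 − 0.01·(-1.84) = 0.5384
u₃ = 0.5384 − 0.01·(-1.6928) = 0.555328
E(0.555328) = -2.098411249664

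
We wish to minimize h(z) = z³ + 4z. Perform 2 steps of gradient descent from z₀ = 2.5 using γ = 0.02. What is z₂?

h′(z) = 3z² + 4
Step 1: h′(2.5) = 22.75; z₁ = 2.5 − 0.02·22.75 = 2.045
Step 2: h′(2.045) = 16.546075; z₂ = 2.045 − 0.02·16.546075 = 1.7140785

1.7140785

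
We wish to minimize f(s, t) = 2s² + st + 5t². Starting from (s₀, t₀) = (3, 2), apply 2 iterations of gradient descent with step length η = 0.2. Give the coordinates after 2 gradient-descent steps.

∇f = (4s + t, s + 10t)
(s₁, t₁) = (3, 2) − 0.2·(14, 23) = (0.2, -2.6)
(s₂, t₂) = (0.2, -2.6) − 0.2·(-1.8, -25.8) = (0.56, 2.56)

(0.56, 2.56)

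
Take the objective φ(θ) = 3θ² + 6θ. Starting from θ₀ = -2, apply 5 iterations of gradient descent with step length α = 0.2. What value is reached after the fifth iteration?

φ′(θ) = 6θ + 6
Step 1: φ′(-2) = -6; θ₁ = -2 − 0.2·(-6) = -0.8
Step 2: φ′(-0.8) = 1.2; θ₂ = -0.8 − 0.2·1.2 = -1.04
Step 3: φ′(-1.04) = -0.24; θ₃ = -1.04 − 0.2·(-0.24) = -0.992
Step 4: φ′(-0.992) = 0.048; θ₄ = -0.992 − 0.2·0.048 = -1.0016
Step 5: φ′(-1.0016) = -0.0096; θ₅ = -1.0016 − 0.2·(-0.0096) = -0.99968

-0.99968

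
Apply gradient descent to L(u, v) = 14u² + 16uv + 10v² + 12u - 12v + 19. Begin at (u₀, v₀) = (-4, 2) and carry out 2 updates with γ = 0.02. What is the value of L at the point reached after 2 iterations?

6.4510848

∇L = (28u + 16v + 12, 16u + 20v - 12)
Step 1: at (-4, 2), ∇L = (-68, -36) → (-4, 2) − 0.02·(-68, -36) = (-2.64, 2.72)
Step 2: at (-2.64, 2.72), ∇L = (-18.4, 0.16) → (-2.64, 2.72) − 0.02·(-18.4, 0.16) = (-2.272, 2.7168)
L(-2.272, 2.7168) = 6.4510848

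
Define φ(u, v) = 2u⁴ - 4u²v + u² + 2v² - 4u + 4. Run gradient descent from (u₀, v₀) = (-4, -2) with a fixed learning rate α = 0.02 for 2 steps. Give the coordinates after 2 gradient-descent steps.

∇φ = (8u³ - 8uv + 2u - 4, -4u² + 4v)
Step 1: at (-4, -2), ∇φ = (-588, -72) → (-4, -2) − 0.02·(-588, -72) = (7.76, -0.56)
Step 2: at (7.76, -0.56), ∇φ = (3784.593408, -243.1104) → (7.76, -0.56) − 0.02·(3784.593408, -243.1104) = (-67.93186816, 4.302208)

(-67.93186816, 4.302208)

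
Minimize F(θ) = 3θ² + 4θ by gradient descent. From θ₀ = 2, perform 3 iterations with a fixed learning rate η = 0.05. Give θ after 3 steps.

0.248

F′(θ) = 6θ + 4
Step 1: F′(2) = 16; θ₁ = 2 − 0.05·16 = 1.2
Step 2: F′(1.2) = 11.2; θ₂ = 1.2 − 0.05·11.2 = 0.64
Step 3: F′(0.64) = 7.84; θ₃ = 0.64 − 0.05·7.84 = 0.248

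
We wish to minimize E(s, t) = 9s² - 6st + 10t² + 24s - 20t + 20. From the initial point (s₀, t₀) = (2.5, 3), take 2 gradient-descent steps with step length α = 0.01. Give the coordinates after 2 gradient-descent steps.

∇E = (18s - 6t + 24, -6s + 20t - 20)
Step 1: at (2.5, 3), ∇E = (51, 25) → (2.5, 3) − 0.01·(51, 25) = (1.99, 2.75)
Step 2: at (1.99, 2.75), ∇E = (43.32, 23.06) → (1.99, 2.75) − 0.01·(43.32, 23.06) = (1.5568, 2.5194)

(1.5568, 2.5194)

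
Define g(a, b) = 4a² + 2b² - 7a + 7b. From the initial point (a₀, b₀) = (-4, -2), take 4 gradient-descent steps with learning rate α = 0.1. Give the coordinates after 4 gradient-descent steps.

∇g = (8a - 7, 4b + 7)
(a₁, b₁) = (-4, -2) − 0.1·(-39, -1) = (-0.1, -1.9)
(a₂, b₂) = (-0.1, -1.9) − 0.1·(-7.8, -0.6) = (0.68, -1.84)
(a₃, b₃) = (0.68, -1.84) − 0.1·(-1.56, -0.36) = (0.836, -1.804)
(a₄, b₄) = (0.836, -1.804) − 0.1·(-0.312, -0.216) = (0.8672, -1.7824)

(0.8672, -1.7824)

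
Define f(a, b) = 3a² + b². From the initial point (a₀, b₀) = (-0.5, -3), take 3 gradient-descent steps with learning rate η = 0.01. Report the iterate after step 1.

(-0.47, -2.94)

∇f = (6a, 2b)
(a₁, b₁) = (-0.5, -3) − 0.01·(-3, -6) = (-0.47, -2.94)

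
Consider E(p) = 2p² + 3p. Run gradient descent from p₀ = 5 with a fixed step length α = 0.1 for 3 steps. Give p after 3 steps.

0.492

E′(p) = 4p + 3
Step 1: E′(5) = 23; p₁ = 5 − 0.1·23 = 2.7
Step 2: E′(2.7) = 13.8; p₂ = 2.7 − 0.1·13.8 = 1.32
Step 3: E′(1.32) = 8.28; p₃ = 1.32 − 0.1·8.28 = 0.492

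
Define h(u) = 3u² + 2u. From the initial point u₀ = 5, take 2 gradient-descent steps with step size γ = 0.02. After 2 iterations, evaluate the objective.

50.84067072

h′(u) = 6u + 2
Step 1: h′(5) = 32; u₁ = 5 − 0.02·32 = 4.36
Step 2: h′(4.36) = 28.16; u₂ = 4.36 − 0.02·28.16 = 3.7968
h(3.7968) = 50.84067072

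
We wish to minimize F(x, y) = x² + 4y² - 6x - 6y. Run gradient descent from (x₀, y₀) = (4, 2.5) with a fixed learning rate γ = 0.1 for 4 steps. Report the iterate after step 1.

(3.8, 1.1)

∇F = (2x - 6, 8y - 6)
Step 1: at (4, 2.5), ∇F = (2, 14) → (4, 2.5) − 0.1·(2, 14) = (3.8, 1.1)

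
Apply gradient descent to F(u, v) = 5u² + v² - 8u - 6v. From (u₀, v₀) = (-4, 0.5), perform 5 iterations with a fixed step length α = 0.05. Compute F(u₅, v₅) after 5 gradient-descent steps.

∇F = (10u - 8, 2v - 6)
(u₁, v₁) = (-4, 0.5) − 0.05·(-48, -5) = (-1.6, 0.75)
(u₂, v₂) = (-1.6, 0.75) − 0.05·(-24, -4.5) = (-0.4, 0.975)
(u₃, v₃) = (-0.4, 0.975) − 0.05·(-12, -4.05) = (0.2, 1.1775)
(u₄, v₄) = (0.2, 1.1775) − 0.05·(-6, -3.645) = (0.5, 1.35975)
(u₅, v₅) = (0.5, 1.35975) − 0.05·(-3, -3.2805) = (0.65, 1.523775)
F(0.65, 1.523775) = -9.908259749375

-9.908259749375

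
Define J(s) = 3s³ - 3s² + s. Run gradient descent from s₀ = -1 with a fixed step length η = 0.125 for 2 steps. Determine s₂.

J′(s) = 9s² - 6s + 1
Step 1: J′(-1) = 16; s₁ = -1 − 0.125·16 = -3
Step 2: J′(-3) = 100; s₂ = -3 − 0.125·100 = -15.5

-15.5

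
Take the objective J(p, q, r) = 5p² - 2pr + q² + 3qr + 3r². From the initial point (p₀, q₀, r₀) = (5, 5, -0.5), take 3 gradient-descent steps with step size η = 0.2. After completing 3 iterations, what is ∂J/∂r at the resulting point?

∇J = (10p - 2r, 2q + 3r, -2p + 3q + 6r)
(p₁, q₁, r₁) = (5, 5, -0.5) − 0.2·(51, 8.5, 2) = (-5.2, 3.3, -0.9)
(p₂, q₂, r₂) = (-5.2, 3.3, -0.9) − 0.2·(-50.2, 3.9, 14.9) = (4.84, 2.52, -3.88)
(p₃, q₃, r₃) = (4.84, 2.52, -3.88) − 0.2·(56.16, -6.6, -25.4) = (-6.392, 3.84, 1.2)
∂J/∂r at (-6.392, 3.84, 1.2) = 31.504

31.504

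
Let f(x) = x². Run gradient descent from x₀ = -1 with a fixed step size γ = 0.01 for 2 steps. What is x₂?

f′(x) = 2x
Step 1: f′(-1) = -2; x₁ = -1 − 0.01·(-2) = -0.98
Step 2: f′(-0.98) = -1.96; x₂ = -0.98 − 0.01·(-1.96) = -0.9604

-0.9604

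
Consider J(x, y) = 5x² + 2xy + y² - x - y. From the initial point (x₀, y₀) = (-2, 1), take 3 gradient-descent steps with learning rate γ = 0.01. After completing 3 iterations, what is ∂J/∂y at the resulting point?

∇J = (10x + 2y - 1, 2x + 2y - 1)
(x₁, y₁) = (-2, 1) − 0.01·(-19, -3) = (-1.81, 1.03)
(x₂, y₂) = (-1.81, 1.03) − 0.01·(-17.04, -2.56) = (-1.6396, 1.0556)
(x₃, y₃) = (-1.6396, 1.0556) − 0.01·(-15.2848, -2.168) = (-1.486752, 1.07728)
∂J/∂y at (-1.486752, 1.07728) = -1.818944

-1.818944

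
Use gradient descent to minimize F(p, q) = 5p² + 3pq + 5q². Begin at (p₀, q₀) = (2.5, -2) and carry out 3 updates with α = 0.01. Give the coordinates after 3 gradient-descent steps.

(1.974429, -1.6451775)

∇F = (10p + 3q, 3p + 10q)
(p₁, q₁) = (2.5, -2) − 0.01·(19, -12.5) = (2.31, -1.875)
(p₂, q₂) = (2.31, -1.875) − 0.01·(17.475, -11.82) = (2.13525, -1.7568)
(p₃, q₃) = (2.13525, -1.7568) − 0.01·(16.0821, -11.16225) = (1.974429, -1.6451775)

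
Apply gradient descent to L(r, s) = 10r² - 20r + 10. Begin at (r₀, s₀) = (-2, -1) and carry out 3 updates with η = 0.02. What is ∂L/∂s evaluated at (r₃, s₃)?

∇L = (20r - 20, 0)
(r₁, s₁) = (-2, -1) − 0.02·(-60, 0) = (-0.8, -1)
(r₂, s₂) = (-0.8, -1) − 0.02·(-36, 0) = (-0.08, -1)
(r₃, s₃) = (-0.08, -1) − 0.02·(-21.6, 0) = (0.352, -1)
∂L/∂s at (0.352, -1) = 0

0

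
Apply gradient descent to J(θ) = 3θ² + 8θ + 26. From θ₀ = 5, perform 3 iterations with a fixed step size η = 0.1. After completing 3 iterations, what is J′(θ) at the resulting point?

J′(θ) = 6θ + 8
Step 1: J′(5) = 38; θ₁ = 5 − 0.1·38 = 1.2
Step 2: J′(1.2) = 15.2; θ₂ = 1.2 − 0.1·15.2 = -0.32
Step 3: J′(-0.32) = 6.08; θ₃ = -0.32 − 0.1·6.08 = -0.928
J′(θ) at (-0.928) = 2.432

2.432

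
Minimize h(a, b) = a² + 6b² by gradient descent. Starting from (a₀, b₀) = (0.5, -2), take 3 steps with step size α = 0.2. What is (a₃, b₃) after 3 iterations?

∇h = (2a, 12b)
(a₁, b₁) = (0.5, -2) − 0.2·(1, -24) = (0.3, 2.8)
(a₂, b₂) = (0.3, 2.8) − 0.2·(0.6, 33.6) = (0.18, -3.92)
(a₃, b₃) = (0.18, -3.92) − 0.2·(0.36, -47.04) = (0.108, 5.488)

(0.108, 5.488)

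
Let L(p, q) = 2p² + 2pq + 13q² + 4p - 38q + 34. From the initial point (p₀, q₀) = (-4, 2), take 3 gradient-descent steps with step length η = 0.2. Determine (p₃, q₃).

∇L = (4p + 2q + 4, 2p + 26q - 38)
(p₁, q₁) = (-4, 2) − 0.2·(-8, 6) = (-2.4, 0.8)
(p₂, q₂) = (-2.4, 0.8) − 0.2·(-4, -22) = (-1.6, 5.2)
(p₃, q₃) = (-1.6, 5.2) − 0.2·(8, 94) = (-3.2, -13.6)

(-3.2, -13.6)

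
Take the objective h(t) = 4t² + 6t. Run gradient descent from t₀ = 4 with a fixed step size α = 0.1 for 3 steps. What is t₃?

h′(t) = 8t + 6
Step 1: h′(4) = 38; t₁ = 4 − 0.1·38 = 0.2
Step 2: h′(0.2) = 7.6; t₂ = 0.2 − 0.1·7.6 = -0.56
Step 3: h′(-0.56) = 1.52; t₃ = -0.56 − 0.1·1.52 = -0.712

-0.712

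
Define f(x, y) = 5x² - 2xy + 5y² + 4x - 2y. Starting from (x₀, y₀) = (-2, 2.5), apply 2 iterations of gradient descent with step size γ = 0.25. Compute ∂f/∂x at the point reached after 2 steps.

-93

∇f = (10x - 2y + 4, -2x + 10y - 2)
(x₁, y₁) = (-2, 2.5) − 0.25·(-21, 27) = (3.25, -4.25)
(x₂, y₂) = (3.25, -4.25) − 0.25·(45, -51) = (-8, 8.5)
∂f/∂x at (-8, 8.5) = -93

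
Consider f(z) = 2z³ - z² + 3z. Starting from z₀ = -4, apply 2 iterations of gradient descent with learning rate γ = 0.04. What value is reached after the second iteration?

f′(z) = 6z² - 2z + 3
z₁ = -4 − 0.04·107 = -8.28
z₂ = -8.28 − 0.04·430.9104 = -25.516416

-25.516416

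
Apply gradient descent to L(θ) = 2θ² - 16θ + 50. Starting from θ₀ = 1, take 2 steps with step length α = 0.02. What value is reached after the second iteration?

1.4608

L′(θ) = 4θ - 16
θ₁ = 1 − 0.02·(-12) = 1.24
θ₂ = 1.24 − 0.02·(-11.04) = 1.4608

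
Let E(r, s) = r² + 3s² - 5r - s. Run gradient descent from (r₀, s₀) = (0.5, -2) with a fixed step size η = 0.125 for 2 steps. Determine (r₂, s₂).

∇E = (2r - 5, 6s - 1)
(r₁, s₁) = (0.5, -2) − 0.125·(-4, -13) = (1, -0.375)
(r₂, s₂) = (1, -0.375) − 0.125·(-3, -3.25) = (1.375, 0.03125)

(1.375, 0.03125)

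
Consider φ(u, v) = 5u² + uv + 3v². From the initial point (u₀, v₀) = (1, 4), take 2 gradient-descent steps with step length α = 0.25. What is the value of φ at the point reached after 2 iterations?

109.72265625

∇φ = (10u + v, u + 6v)
Step 1: at (1, 4), ∇φ = (14, 25) → (1, 4) − 0.25·(14, 25) = (-2.5, -2.25)
Step 2: at (-2.5, -2.25), ∇φ = (-27.25, -16) → (-2.5, -2.25) − 0.25·(-27.25, -16) = (4.3125, 1.75)
φ(4.3125, 1.75) = 109.72265625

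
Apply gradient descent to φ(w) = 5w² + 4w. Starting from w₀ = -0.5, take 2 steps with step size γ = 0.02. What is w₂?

φ′(w) = 10w + 4
w₁ = -0.5 − 0.02·(-1) = -0.48
w₂ = -0.48 − 0.02·(-0.8) = -0.464

-0.464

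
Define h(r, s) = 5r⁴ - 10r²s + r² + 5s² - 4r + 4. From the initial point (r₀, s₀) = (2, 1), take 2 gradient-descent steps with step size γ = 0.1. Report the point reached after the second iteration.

∇h = (20r³ - 20rs + 2r - 4, -10r² + 10s)
(r₁, s₁) = (2, 1) − 0.1·(120, -30) = (-10, 4)
(r₂, s₂) = (-10, 4) − 0.1·(-19224, -960) = (1912.4, 100)

(1912.4, 100)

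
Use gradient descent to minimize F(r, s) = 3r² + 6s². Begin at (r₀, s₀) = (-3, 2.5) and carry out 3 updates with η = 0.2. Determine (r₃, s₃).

(0.024, -6.86)

∇F = (6r, 12s)
(r₁, s₁) = (-3, 2.5) − 0.2·(-18, 30) = (0.6, -3.5)
(r₂, s₂) = (0.6, -3.5) − 0.2·(3.6, -42) = (-0.12, 4.9)
(r₃, s₃) = (-0.12, 4.9) − 0.2·(-0.72, 58.8) = (0.024, -6.86)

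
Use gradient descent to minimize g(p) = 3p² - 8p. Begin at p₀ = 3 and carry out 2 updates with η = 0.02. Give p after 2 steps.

2.624

g′(p) = 6p - 8
p₁ = 3 − 0.02·10 = 2.8
p₂ = 2.8 − 0.02·8.8 = 2.624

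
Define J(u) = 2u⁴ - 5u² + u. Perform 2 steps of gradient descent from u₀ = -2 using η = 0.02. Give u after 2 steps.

-1.15095296

J′(u) = 8u³ - 10u + 1
Step 1: J′(-2) = -43; u₁ = -2 − 0.02·(-43) = -1.14
Step 2: J′(-1.14) = 0.547648; u₂ = -1.14 − 0.02·0.547648 = -1.15095296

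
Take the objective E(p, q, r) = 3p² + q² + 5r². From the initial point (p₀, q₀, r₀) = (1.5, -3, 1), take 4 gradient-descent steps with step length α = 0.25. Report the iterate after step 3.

(-0.1875, -0.375, -3.375)

∇E = (6p, 2q, 10r)
(p₁, q₁, r₁) = (1.5, -3, 1) − 0.25·(9, -6, 10) = (-0.75, -1.5, -1.5)
(p₂, q₂, r₂) = (-0.75, -1.5, -1.5) − 0.25·(-4.5, -3, -15) = (0.375, -0.75, 2.25)
(p₃, q₃, r₃) = (0.375, -0.75, 2.25) − 0.25·(2.25, -1.5, 22.5) = (-0.1875, -0.375, -3.375)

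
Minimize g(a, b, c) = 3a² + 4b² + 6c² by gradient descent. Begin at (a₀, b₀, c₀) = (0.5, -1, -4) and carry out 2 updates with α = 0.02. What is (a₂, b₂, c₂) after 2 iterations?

(0.3872, -0.7056, -2.3104)

∇g = (6a, 8b, 12c)
(a₁, b₁, c₁) = (0.5, -1, -4) − 0.02·(3, -8, -48) = (0.44, -0.84, -3.04)
(a₂, b₂, c₂) = (0.44, -0.84, -3.04) − 0.02·(2.64, -6.72, -36.48) = (0.3872, -0.7056, -2.3104)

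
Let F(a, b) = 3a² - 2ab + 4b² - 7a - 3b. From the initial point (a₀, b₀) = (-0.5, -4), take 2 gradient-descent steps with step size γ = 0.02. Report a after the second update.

∇F = (6a - 2b - 7, -2a + 8b - 3)
Step 1: at (-0.5, -4), ∇F = (-2, -34) → (-0.5, -4) − 0.02·(-2, -34) = (-0.46, -3.32)
Step 2: at (-0.46, -3.32), ∇F = (-3.12, -28.64) → (-0.46, -3.32) − 0.02·(-3.12, -28.64) = (-0.3976, -2.7472)
a = -0.3976

-0.3976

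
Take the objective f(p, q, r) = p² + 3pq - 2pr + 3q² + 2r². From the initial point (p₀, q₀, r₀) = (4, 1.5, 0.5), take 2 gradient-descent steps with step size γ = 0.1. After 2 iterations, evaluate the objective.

∇f = (2p + 3q - 2r, 3p + 6q, -2p + 4r)
Step 1: at (4, 1.5, 0.5), ∇f = (11.5, 21, -6) → (4, 1.5, 0.5) − 0.1·(11.5, 21, -6) = (2.85, -0.6, 1.1)
Step 2: at (2.85, -0.6, 1.1), ∇f = (1.7, 4.95, -1.3) → (2.85, -0.6, 1.1) − 0.1·(1.7, 4.95, -1.3) = (2.68, -1.095, 1.23)
f(2.68, -1.095, 1.23) = -1.591325

-1.591325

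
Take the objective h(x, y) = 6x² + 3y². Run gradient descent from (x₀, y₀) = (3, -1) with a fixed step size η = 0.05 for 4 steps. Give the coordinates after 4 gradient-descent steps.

(0.0768, -0.2401)

∇h = (12x, 6y)
(x₁, y₁) = (3, -1) − 0.05·(36, -6) = (1.2, -0.7)
(x₂, y₂) = (1.2, -0.7) − 0.05·(14.4, -4.2) = (0.48, -0.49)
(x₃, y₃) = (0.48, -0.49) − 0.05·(5.76, -2.94) = (0.192, -0.343)
(x₄, y₄) = (0.192, -0.343) − 0.05·(2.304, -2.058) = (0.0768, -0.2401)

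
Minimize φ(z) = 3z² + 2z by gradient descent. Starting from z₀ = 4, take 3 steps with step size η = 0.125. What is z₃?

φ′(z) = 6z + 2
Step 1: φ′(4) = 26; z₁ = 4 − 0.125·26 = 0.75
Step 2: φ′(0.75) = 6.5; z₂ = 0.75 − 0.125·6.5 = -0.0625
Step 3: φ′(-0.0625) = 1.625; z₃ = -0.0625 − 0.125·1.625 = -0.265625

-0.265625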